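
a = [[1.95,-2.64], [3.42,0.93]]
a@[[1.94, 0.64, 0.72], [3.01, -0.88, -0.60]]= [[-4.16, 3.57, 2.99],[9.43, 1.37, 1.9]]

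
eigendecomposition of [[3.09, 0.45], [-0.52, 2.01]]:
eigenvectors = [[0.83,  -0.5], [-0.55,  0.87]]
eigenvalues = [2.79, 2.31]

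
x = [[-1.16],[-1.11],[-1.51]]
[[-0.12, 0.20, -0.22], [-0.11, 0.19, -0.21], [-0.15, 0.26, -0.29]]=x @ [[0.1, -0.17, 0.19]]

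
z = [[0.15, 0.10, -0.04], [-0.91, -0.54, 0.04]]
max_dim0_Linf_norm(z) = 0.91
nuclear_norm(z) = 1.11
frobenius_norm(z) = 1.07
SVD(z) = [[-0.17, 0.99], [0.99, 0.17]] @ diag([1.0743576382232753, 0.0339950759861707]) @ [[-0.86, -0.51, 0.04],  [-0.18, 0.21, -0.96]]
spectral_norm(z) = 1.07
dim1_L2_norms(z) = [0.18, 1.06]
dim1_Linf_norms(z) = [0.15, 0.91]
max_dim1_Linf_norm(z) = 0.91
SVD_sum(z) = [[0.16, 0.09, -0.01], [-0.91, -0.54, 0.05]] + [[-0.01, 0.01, -0.03], [-0.00, 0.00, -0.01]]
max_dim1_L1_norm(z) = 1.49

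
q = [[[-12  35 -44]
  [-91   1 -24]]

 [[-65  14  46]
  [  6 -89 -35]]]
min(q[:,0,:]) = -65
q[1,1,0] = 6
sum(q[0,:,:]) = -135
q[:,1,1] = [1, -89]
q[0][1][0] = -91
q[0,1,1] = 1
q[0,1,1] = 1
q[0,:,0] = [-12, -91]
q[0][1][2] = -24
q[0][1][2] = -24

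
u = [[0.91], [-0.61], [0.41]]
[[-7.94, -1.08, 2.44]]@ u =[[-5.57]]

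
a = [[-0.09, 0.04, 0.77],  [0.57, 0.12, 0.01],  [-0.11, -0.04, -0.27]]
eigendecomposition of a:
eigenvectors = [[(-0.15+0j), -0.39+0.28j, -0.39-0.28j], [0.99+0.00j, (0.87+0j), 0.87-0.00j], [(-0.08+0j), -0.09-0.11j, (-0.09+0.11j)]]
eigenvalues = [(0.03+0j), (-0.14+0.18j), (-0.14-0.18j)]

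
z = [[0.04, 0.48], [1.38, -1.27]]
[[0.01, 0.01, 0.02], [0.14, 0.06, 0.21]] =z@ [[0.12, 0.05, 0.17], [0.02, 0.01, 0.02]]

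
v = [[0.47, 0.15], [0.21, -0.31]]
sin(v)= [[0.45, 0.14], [0.2, -0.30]]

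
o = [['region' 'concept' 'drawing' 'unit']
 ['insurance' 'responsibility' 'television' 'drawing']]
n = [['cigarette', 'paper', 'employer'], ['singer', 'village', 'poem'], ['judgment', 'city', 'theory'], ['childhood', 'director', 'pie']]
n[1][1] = 'village'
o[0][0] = 'region'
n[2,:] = ['judgment', 'city', 'theory']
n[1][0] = 'singer'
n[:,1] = ['paper', 'village', 'city', 'director']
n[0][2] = 'employer'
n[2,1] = 'city'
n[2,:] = ['judgment', 'city', 'theory']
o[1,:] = ['insurance', 'responsibility', 'television', 'drawing']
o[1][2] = 'television'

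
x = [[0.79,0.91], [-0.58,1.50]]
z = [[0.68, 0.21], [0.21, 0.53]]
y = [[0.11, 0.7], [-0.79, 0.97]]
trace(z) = 1.21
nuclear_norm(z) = 1.21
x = y + z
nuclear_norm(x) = 2.73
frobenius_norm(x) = 2.01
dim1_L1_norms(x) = [1.7, 2.08]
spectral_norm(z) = 0.83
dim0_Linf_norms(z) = [0.68, 0.53]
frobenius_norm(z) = 0.91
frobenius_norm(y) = 1.44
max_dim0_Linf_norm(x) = 1.5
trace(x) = 2.29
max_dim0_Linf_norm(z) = 0.68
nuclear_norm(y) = 1.84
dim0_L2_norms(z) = [0.71, 0.57]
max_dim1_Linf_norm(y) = 0.97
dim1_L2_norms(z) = [0.71, 0.57]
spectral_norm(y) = 1.35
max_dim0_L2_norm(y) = 1.2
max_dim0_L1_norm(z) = 0.89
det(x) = 1.71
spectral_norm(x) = 1.76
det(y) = 0.66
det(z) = 0.32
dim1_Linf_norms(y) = [0.7, 0.97]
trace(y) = 1.08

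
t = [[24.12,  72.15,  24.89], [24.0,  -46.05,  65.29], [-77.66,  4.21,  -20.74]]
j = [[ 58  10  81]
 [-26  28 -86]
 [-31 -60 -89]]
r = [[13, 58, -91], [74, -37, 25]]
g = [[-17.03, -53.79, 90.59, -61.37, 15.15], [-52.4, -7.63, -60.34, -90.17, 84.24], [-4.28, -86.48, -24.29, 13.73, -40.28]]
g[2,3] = 13.73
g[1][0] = -52.4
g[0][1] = -53.79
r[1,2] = 25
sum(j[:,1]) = -22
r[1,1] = -37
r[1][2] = 25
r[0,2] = -91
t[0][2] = 24.89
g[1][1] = -7.63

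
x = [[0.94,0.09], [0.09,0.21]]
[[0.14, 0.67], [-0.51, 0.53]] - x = [[-0.8, 0.58], [-0.60, 0.32]]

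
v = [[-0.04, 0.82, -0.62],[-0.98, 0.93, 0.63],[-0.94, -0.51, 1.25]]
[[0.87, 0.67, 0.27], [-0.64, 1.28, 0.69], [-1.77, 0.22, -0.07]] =v@[[0.51, -0.84, 0.44], [0.43, 0.63, 0.80], [-0.86, -0.20, 0.60]]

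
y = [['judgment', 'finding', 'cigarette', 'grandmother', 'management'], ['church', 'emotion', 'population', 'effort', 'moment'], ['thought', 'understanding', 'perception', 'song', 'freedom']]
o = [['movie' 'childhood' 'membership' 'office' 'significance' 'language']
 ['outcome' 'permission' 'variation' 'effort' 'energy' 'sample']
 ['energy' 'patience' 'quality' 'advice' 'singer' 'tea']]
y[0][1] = 'finding'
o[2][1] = 'patience'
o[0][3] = 'office'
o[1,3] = 'effort'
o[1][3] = 'effort'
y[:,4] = ['management', 'moment', 'freedom']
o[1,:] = ['outcome', 'permission', 'variation', 'effort', 'energy', 'sample']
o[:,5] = ['language', 'sample', 'tea']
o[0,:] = ['movie', 'childhood', 'membership', 'office', 'significance', 'language']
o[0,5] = 'language'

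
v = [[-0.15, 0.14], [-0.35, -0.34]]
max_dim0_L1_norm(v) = 0.5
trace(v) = -0.49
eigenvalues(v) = [(-0.25+0.2j), (-0.25-0.2j)]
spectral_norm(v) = 0.49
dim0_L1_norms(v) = [0.5, 0.48]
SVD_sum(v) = [[-0.01, -0.01], [-0.35, -0.34]] + [[-0.14, 0.15], [0.00, -0.0]]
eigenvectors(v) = [[(-0.23-0.48j),(-0.23+0.48j)], [0.85+0.00j,0.85-0.00j]]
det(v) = 0.10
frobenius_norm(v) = 0.53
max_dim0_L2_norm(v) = 0.38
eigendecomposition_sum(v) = [[(-0.08+0.16j),0.07+0.09j], [(-0.18-0.21j),-0.17+0.04j]] + [[-0.08-0.16j,  0.07-0.09j], [(-0.18+0.21j),  (-0.17-0.04j)]]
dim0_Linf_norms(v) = [0.35, 0.34]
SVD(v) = [[-0.02, -1.0], [-1.00, 0.02]] @ diag([0.4880803453664712, 0.20488430019634535]) @ [[0.72,0.69], [0.69,-0.72]]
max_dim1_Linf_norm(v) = 0.35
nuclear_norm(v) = 0.69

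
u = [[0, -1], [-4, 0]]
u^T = [[0, -4], [-1, 0]]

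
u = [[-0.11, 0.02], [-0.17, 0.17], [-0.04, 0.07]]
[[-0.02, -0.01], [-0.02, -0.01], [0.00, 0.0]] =u @ [[0.24, 0.15], [0.15, 0.09]]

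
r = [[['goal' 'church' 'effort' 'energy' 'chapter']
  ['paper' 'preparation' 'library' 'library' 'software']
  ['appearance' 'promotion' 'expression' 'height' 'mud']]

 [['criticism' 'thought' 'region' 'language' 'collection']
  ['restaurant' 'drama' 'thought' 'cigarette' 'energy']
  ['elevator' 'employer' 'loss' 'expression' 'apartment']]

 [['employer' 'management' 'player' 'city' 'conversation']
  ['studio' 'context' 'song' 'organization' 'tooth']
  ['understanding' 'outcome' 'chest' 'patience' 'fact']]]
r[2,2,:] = ['understanding', 'outcome', 'chest', 'patience', 'fact']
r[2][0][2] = 'player'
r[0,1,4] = 'software'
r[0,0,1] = 'church'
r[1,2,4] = 'apartment'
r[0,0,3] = 'energy'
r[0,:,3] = ['energy', 'library', 'height']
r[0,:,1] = ['church', 'preparation', 'promotion']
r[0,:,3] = ['energy', 'library', 'height']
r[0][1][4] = 'software'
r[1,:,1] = ['thought', 'drama', 'employer']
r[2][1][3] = 'organization'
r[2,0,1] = 'management'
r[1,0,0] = 'criticism'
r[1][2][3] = 'expression'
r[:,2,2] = ['expression', 'loss', 'chest']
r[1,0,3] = 'language'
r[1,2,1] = 'employer'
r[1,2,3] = 'expression'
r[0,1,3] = 'library'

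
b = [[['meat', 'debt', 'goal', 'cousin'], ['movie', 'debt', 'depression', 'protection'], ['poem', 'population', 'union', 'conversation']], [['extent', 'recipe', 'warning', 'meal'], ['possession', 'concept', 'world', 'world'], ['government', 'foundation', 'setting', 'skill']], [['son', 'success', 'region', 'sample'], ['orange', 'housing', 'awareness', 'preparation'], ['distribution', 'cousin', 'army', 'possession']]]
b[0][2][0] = 'poem'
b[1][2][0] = 'government'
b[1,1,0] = 'possession'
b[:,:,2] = [['goal', 'depression', 'union'], ['warning', 'world', 'setting'], ['region', 'awareness', 'army']]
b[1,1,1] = 'concept'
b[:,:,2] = [['goal', 'depression', 'union'], ['warning', 'world', 'setting'], ['region', 'awareness', 'army']]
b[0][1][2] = 'depression'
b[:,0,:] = [['meat', 'debt', 'goal', 'cousin'], ['extent', 'recipe', 'warning', 'meal'], ['son', 'success', 'region', 'sample']]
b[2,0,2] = 'region'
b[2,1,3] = 'preparation'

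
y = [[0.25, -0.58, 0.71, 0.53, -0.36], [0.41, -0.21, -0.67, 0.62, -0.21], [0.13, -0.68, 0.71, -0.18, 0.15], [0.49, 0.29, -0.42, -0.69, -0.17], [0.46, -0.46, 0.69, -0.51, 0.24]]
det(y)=0.130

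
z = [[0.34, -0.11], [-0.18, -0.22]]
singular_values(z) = [0.38, 0.25]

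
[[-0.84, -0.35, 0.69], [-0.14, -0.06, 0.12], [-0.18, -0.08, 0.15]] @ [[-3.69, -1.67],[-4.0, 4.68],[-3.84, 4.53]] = [[1.85, 2.89], [0.30, 0.5], [0.41, 0.61]]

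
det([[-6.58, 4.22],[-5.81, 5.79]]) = -13.580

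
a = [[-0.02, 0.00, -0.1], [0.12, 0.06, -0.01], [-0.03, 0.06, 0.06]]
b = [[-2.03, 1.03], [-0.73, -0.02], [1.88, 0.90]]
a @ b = [[-0.15,-0.11], [-0.31,0.11], [0.13,0.02]]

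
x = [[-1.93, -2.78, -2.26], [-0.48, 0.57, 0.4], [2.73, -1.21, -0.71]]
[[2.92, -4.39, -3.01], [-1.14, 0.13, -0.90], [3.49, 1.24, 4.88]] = x@[[0.60, 0.9, 1.74], [-1.68, 1.15, -0.06], [0.26, -0.24, -0.08]]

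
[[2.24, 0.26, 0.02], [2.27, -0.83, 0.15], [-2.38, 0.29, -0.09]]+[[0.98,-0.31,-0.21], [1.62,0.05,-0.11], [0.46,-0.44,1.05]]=[[3.22, -0.05, -0.19], [3.89, -0.78, 0.04], [-1.92, -0.15, 0.96]]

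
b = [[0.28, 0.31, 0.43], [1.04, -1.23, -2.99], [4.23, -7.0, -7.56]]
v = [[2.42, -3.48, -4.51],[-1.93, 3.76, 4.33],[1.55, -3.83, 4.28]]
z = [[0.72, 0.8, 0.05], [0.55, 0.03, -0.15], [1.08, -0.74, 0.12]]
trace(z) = 0.87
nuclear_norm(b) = 13.14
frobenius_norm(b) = 11.66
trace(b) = -8.51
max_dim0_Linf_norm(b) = 7.56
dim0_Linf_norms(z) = [1.08, 0.8, 0.15]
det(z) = -0.28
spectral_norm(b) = 11.60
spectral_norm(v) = 8.65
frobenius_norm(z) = 1.79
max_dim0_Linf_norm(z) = 1.08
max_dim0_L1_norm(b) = 10.98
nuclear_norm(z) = 2.68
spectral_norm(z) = 1.43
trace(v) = 10.46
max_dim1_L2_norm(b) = 11.14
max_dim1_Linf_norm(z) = 1.08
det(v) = 19.92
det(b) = -5.63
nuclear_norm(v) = 14.98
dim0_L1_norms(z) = [2.35, 1.57, 0.32]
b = z @ v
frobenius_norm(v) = 10.50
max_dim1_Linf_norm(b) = 7.56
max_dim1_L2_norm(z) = 1.31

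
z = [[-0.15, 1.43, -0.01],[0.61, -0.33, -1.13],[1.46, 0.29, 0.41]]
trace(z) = -0.07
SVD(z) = [[-0.35, 0.75, 0.57],[0.56, -0.31, 0.76],[0.75, 0.59, -0.31]] @ diag([1.5947973630857022, 1.5653435441326629, 1.1025066709716937]) @ [[0.93, -0.30, -0.2], [0.36, 0.86, 0.38], [-0.06, 0.42, -0.90]]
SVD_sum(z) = [[-0.52, 0.17, 0.12], [0.84, -0.27, -0.18], [1.11, -0.35, -0.24]] + [[0.41, 1.0, 0.44],[-0.17, -0.42, -0.18],[0.33, 0.79, 0.35]] + [[-0.04, 0.26, -0.56], [-0.05, 0.36, -0.76], [0.02, -0.14, 0.31]]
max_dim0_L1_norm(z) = 2.22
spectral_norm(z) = 1.59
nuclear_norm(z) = 4.26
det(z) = -2.75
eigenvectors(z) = [[-0.65+0.00j, 0.21+0.45j, (0.21-0.45j)], [(0.66+0j), -0.20+0.44j, (-0.2-0.44j)], [(0.38+0j), 0.72+0.00j, 0.72-0.00j]]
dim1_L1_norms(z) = [1.59, 2.07, 2.16]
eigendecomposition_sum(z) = [[-0.68-0.00j, 0.68-0.00j, 0.38-0.00j], [(0.68+0j), -0.69+0.00j, -0.39+0.00j], [(0.4+0j), (-0.4+0j), (-0.22+0j)]] + [[(0.26+0.28j), 0.37+0.08j, -0.20+0.33j], [-0.04+0.37j, (0.18+0.33j), (-0.37+0.07j)], [0.53-0.17j, 0.34-0.44j, 0.32+0.47j]] + [[(0.26-0.28j), 0.37-0.08j, (-0.2-0.33j)],[-0.04-0.37j, (0.18-0.33j), -0.37-0.07j],[0.53+0.17j, (0.34+0.44j), 0.32-0.47j]]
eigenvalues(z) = [(-1.59+0j), (0.76+1.08j), (0.76-1.08j)]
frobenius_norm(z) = 2.49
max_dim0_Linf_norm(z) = 1.46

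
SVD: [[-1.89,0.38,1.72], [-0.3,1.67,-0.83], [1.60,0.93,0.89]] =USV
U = [[-0.92, -0.36, 0.12], [0.09, -0.52, -0.85], [0.37, -0.77, 0.51]]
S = [2.67, 1.98, 1.84]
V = [[0.86, 0.06, -0.50], [-0.20, -0.87, -0.45], [0.46, -0.49, 0.74]]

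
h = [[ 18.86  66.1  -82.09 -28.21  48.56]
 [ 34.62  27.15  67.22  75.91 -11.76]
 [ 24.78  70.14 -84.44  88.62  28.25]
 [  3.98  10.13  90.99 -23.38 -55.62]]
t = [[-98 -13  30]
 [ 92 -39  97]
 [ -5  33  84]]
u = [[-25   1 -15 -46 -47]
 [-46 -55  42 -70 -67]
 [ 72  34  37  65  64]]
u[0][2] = -15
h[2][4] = 28.25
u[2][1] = 34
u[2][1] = 34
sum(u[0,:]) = -132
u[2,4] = 64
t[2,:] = [-5, 33, 84]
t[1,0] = 92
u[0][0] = -25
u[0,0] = -25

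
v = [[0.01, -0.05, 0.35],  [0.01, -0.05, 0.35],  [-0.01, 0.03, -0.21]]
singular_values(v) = [0.54, 0.0, 0.0]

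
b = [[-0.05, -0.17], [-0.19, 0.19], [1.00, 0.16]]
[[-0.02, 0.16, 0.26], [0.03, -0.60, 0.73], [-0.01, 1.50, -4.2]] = b @ [[-0.03, 1.73, -4.15],  [0.14, -1.44, -0.29]]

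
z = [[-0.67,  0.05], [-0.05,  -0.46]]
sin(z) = [[-0.62, 0.04], [-0.04, -0.44]]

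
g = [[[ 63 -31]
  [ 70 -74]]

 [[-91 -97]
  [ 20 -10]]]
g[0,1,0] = 70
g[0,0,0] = 63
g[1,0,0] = -91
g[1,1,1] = -10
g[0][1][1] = -74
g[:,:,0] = [[63, 70], [-91, 20]]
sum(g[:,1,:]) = 6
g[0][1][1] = -74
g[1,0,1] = -97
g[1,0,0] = -91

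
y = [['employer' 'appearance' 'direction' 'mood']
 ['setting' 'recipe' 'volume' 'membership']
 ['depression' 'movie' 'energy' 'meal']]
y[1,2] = 'volume'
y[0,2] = 'direction'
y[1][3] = 'membership'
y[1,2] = 'volume'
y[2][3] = 'meal'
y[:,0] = ['employer', 'setting', 'depression']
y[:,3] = ['mood', 'membership', 'meal']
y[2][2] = 'energy'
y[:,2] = ['direction', 'volume', 'energy']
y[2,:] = ['depression', 'movie', 'energy', 'meal']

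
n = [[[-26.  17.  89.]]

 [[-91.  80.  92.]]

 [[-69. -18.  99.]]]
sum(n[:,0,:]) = 173.0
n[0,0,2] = 89.0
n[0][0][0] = -26.0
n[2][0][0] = -69.0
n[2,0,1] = -18.0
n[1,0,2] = 92.0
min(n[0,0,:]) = -26.0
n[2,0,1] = -18.0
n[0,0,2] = 89.0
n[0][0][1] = 17.0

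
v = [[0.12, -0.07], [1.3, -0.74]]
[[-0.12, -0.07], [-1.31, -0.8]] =v@ [[-0.47, -0.50], [0.94, 0.20]]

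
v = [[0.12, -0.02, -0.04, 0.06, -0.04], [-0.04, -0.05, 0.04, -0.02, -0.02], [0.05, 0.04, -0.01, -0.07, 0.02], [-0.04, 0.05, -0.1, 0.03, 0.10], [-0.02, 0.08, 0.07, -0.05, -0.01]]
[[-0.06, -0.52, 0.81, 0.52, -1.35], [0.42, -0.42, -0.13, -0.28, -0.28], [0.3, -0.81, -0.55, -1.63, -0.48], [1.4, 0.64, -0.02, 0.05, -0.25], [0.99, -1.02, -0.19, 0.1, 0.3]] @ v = [[0.06,-0.02,-0.17,0.03,0.09], [0.08,-0.03,-0.02,0.05,-0.04], [0.12,-0.11,0.09,0.05,-0.16], [0.14,-0.08,-0.05,0.09,-0.06], [0.14,0.05,-0.07,0.08,-0.02]]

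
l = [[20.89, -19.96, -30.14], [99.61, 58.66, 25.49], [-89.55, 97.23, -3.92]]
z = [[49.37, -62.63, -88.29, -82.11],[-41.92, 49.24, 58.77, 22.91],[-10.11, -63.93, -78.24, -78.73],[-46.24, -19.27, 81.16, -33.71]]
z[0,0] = 49.37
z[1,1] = 49.24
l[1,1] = 58.66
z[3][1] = -19.27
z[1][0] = -41.92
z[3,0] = -46.24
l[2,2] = -3.92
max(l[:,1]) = 97.23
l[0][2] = -30.14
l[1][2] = 25.49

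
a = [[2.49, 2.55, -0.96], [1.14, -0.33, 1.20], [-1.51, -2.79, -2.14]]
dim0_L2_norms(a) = [3.13, 3.79, 2.63]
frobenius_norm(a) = 5.58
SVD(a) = [[-0.67, 0.71, 0.22], [-0.15, -0.41, 0.9], [0.73, 0.57, 0.38]] @ diag([4.839265066443712, 2.4628746041799694, 1.2776002116401306]) @ [[-0.61, -0.76, -0.23], [0.18, 0.15, -0.97], [0.77, -0.63, 0.05]]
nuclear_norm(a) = 8.58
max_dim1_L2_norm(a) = 3.83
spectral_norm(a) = 4.84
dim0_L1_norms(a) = [5.14, 5.67, 4.3]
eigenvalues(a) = [(3.33+0j), (-1.66+1.35j), (-1.66-1.35j)]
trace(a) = 0.02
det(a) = 15.23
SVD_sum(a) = [[1.96,2.47,0.73], [0.43,0.54,0.16], [-2.14,-2.69,-0.8]] + [[0.31, 0.25, -1.7], [-0.18, -0.15, 0.98], [0.25, 0.2, -1.37]] + [[0.21, -0.17, 0.01], [0.89, -0.72, 0.06], [0.38, -0.31, 0.02]]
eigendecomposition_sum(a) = [[(2.92-0j), 2.07+0.00j, -0.06-0.00j], [(0.55-0j), 0.39+0.00j, -0.01-0.00j], [(-1.09+0j), -0.77+0.00j, 0.02+0.00j]] + [[-0.21-0.05j, (0.24-0.76j), (-0.45-0.52j)], [(0.29+0.08j), -0.36+1.05j, 0.61+0.75j], [-0.21+0.29j, (-1.01-0.84j), (-1.08+0.36j)]] + [[(-0.21+0.05j), (0.24+0.76j), (-0.45+0.52j)], [0.29-0.08j, -0.36-1.05j, (0.61-0.75j)], [(-0.21-0.29j), -1.01+0.84j, (-1.08-0.36j)]]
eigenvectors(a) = [[0.92+0.00j, 0.16+0.39j, 0.16-0.39j], [(0.17+0j), (-0.21-0.55j), -0.21+0.55j], [(-0.34+0j), (0.69+0j), 0.69-0.00j]]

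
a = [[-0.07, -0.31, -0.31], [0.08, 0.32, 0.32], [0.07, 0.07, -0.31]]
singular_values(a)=[0.66, 0.28, 0.0]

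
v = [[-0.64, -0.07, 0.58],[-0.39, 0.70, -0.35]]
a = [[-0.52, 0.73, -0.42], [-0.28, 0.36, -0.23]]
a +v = [[-1.16, 0.66, 0.16],  [-0.67, 1.06, -0.58]]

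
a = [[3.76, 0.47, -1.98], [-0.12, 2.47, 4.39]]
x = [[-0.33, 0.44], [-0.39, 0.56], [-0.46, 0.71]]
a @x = [[-0.51, 0.51],  [-2.94, 4.45]]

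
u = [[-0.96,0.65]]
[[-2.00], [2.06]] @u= [[1.92, -1.30],  [-1.98, 1.34]]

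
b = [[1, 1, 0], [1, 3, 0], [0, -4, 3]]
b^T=[[1, 1, 0], [1, 3, -4], [0, 0, 3]]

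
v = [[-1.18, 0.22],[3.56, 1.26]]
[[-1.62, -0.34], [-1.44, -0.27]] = v @ [[0.76, 0.16], [-3.29, -0.67]]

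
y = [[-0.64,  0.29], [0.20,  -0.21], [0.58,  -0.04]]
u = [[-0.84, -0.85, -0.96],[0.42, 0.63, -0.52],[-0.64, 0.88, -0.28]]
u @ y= [[-0.19,  -0.03],[-0.44,  0.01],[0.42,  -0.36]]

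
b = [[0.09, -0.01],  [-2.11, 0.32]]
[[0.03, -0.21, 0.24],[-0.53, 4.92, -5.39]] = b@[[0.54, -2.16, 2.85], [1.90, 1.12, 1.94]]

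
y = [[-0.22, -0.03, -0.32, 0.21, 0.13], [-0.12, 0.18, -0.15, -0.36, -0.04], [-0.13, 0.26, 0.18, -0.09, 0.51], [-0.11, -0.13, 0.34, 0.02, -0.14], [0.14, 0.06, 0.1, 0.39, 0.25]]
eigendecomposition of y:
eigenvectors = [[0.89+0.00j, 0.19+0.41j, (0.19-0.41j), (0.08+0j), -0.21+0.00j], [0.23+0.00j, -0.20-0.38j, (-0.2+0.38j), -0.70+0.00j, 0.84+0.00j], [0.31+0.00j, (0.04-0.33j), 0.04+0.33j, (0.31+0j), (-0+0j)], [(-0.03+0j), -0.52+0.00j, (-0.52-0j), (0.26+0j), -0.07+0.00j], [-0.25+0.00j, 0.26+0.41j, (0.26-0.41j), 0.58+0.00j, -0.50+0.00j]]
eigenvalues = [(-0.39+0j), (0.05+0.32j), (0.05-0.32j), (0.43+0j), (0.27+0j)]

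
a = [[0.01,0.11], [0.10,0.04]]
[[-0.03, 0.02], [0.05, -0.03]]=a@ [[0.59, -0.33], [-0.33, 0.19]]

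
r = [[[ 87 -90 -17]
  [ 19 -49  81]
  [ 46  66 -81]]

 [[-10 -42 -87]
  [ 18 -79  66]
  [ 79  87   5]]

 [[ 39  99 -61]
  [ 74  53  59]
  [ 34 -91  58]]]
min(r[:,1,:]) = -79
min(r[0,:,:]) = -90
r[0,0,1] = -90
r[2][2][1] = -91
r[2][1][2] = 59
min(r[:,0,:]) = -90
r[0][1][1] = -49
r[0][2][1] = 66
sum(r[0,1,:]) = 51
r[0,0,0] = 87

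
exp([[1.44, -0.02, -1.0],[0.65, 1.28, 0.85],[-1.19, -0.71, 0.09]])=[[6.21, 0.91, -2.62], [1.35, 3.01, 1.10], [-3.74, -1.65, 1.87]]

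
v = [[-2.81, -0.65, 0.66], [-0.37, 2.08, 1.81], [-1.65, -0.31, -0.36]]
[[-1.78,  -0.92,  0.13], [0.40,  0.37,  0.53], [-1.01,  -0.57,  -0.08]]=v @ [[0.56, 0.30, -0.01],[0.3, 0.18, 0.06],[-0.01, 0.06, 0.22]]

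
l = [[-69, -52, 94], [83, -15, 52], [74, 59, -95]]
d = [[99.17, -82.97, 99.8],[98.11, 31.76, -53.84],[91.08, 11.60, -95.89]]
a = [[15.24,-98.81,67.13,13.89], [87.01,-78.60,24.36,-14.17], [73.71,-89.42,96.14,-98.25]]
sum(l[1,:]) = 120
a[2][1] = -89.42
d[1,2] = -53.84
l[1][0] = 83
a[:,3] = [13.89, -14.17, -98.25]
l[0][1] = -52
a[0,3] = 13.89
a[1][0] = 87.01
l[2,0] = 74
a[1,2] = 24.36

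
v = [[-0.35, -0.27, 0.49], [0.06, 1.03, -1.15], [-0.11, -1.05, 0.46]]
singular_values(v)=[1.97, 0.45, 0.29]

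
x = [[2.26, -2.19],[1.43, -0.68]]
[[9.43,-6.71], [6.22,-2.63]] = x @[[4.52, -0.75], [0.36, 2.29]]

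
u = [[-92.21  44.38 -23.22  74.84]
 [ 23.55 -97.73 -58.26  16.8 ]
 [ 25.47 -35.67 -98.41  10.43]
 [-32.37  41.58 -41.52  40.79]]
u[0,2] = -23.22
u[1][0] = 23.55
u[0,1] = 44.38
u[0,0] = -92.21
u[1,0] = 23.55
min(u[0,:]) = -92.21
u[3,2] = -41.52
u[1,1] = -97.73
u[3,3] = 40.79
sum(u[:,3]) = 142.85999999999999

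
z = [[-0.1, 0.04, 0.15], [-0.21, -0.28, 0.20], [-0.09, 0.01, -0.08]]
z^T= [[-0.10, -0.21, -0.09], [0.04, -0.28, 0.01], [0.15, 0.20, -0.08]]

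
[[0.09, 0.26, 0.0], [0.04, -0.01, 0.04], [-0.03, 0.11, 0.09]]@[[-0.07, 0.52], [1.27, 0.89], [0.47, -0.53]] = [[0.32, 0.28],[0.00, -0.01],[0.18, 0.03]]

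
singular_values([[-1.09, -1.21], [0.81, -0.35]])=[1.66, 0.82]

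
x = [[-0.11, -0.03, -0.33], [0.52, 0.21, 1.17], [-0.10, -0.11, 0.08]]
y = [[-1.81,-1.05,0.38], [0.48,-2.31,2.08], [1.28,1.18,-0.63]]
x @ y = [[-0.24, -0.20, 0.1], [0.66, 0.35, -0.10], [0.23, 0.45, -0.32]]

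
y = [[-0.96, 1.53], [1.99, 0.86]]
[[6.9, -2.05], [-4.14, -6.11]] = y @ [[-3.17, -1.96],  [2.52, -2.57]]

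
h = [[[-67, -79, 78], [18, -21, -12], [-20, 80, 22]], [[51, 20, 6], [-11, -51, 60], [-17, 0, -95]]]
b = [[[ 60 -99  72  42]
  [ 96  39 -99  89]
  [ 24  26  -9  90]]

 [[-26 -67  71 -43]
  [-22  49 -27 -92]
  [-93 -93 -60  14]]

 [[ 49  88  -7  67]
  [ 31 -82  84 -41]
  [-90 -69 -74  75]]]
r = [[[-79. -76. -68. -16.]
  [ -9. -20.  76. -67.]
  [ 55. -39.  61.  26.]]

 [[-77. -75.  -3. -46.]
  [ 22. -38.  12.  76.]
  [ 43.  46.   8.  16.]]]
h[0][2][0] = -20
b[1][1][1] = 49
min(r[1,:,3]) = -46.0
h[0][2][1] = 80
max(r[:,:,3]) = 76.0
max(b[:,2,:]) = 90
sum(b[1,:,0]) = -141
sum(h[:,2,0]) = -37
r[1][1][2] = 12.0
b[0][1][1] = 39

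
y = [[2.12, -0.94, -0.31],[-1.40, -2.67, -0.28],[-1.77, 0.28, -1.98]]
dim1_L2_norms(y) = [2.34, 3.03, 2.67]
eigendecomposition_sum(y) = [[2.32, -0.43, -0.13],[-0.58, 0.11, 0.03],[-0.96, 0.18, 0.06]] + [[-0.21, -0.5, -0.21], [-1.13, -2.67, -1.13], [-0.06, -0.15, -0.06]] + [[0.01, -0.00, 0.04], [0.31, -0.1, 0.82], [-0.75, 0.25, -1.97]]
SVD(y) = [[-0.39,-0.54,0.74], [0.66,-0.73,-0.18], [0.64,0.42,0.65]] @ diag([3.405600903169137, 2.753555500673095, 1.6102529593348054]) @ [[-0.85, -0.36, -0.39], [-0.32, 0.93, -0.16], [0.42, -0.02, -0.91]]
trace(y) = -2.53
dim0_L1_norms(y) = [5.29, 3.89, 2.57]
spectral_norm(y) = 3.41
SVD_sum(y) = [[1.14, 0.48, 0.52], [-1.91, -0.8, -0.88], [-1.85, -0.78, -0.85]] + [[0.47, -1.40, 0.25], [0.63, -1.87, 0.33], [-0.36, 1.07, -0.19]] + [[0.5, -0.02, -1.08], [-0.12, 0.00, 0.27], [0.44, -0.02, -0.94]]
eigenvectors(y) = [[-0.90, 0.19, -0.02], [0.22, 0.98, -0.38], [0.37, 0.05, 0.92]]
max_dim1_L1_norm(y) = 4.35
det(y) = 15.10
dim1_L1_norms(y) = [3.37, 4.35, 4.03]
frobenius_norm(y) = 4.67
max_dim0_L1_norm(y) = 5.29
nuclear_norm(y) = 7.77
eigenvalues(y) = [2.48, -2.95, -2.06]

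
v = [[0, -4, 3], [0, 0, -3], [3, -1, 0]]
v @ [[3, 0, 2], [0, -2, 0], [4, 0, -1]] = [[12, 8, -3], [-12, 0, 3], [9, 2, 6]]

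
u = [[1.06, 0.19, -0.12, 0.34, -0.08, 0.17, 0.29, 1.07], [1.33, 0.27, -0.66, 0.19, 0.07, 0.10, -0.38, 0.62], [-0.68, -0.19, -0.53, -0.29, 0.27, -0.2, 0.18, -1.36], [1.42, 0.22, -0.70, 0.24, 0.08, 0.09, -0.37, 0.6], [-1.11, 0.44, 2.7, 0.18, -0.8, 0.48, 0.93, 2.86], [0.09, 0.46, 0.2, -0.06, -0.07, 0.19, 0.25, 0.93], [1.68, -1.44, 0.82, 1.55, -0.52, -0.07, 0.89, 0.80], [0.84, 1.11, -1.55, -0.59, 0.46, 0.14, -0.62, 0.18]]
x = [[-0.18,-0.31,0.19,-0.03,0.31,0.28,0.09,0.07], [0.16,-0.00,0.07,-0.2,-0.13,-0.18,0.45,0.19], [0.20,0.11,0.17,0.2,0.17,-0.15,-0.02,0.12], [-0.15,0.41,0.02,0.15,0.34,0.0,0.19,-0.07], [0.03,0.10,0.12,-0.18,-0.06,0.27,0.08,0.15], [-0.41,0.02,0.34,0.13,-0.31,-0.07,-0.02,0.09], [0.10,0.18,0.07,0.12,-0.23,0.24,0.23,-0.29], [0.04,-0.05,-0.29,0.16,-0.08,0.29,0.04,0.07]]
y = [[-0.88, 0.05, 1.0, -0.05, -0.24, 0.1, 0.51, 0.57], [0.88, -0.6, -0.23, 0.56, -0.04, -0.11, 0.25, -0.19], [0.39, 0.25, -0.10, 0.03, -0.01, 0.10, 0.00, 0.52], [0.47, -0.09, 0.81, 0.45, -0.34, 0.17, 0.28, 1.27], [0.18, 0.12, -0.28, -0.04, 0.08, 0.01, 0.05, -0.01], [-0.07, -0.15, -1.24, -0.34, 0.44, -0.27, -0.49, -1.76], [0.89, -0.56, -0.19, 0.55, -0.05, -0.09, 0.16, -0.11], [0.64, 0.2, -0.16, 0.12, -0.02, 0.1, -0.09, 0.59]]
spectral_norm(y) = 3.09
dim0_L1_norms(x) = [1.27, 1.18, 1.27, 1.17, 1.63, 1.48, 1.12, 1.05]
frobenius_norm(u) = 6.80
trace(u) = 1.50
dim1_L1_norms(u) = [3.32, 3.62, 3.7, 3.72, 9.5, 2.25, 7.77, 5.49]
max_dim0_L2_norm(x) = 0.65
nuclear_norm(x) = 4.16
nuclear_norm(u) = 12.06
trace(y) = -0.57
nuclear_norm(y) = 6.58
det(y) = 0.00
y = x @ u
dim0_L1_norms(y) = [4.4, 2.02, 4.01, 2.14, 1.22, 0.95, 1.83, 5.02]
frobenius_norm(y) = 3.90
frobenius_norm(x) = 1.54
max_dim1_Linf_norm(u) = 2.86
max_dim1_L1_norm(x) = 1.46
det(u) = -0.00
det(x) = -0.00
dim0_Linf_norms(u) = [1.68, 1.44, 2.7, 1.55, 0.8, 0.48, 0.93, 2.86]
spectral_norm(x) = 0.67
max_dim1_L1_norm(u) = 9.5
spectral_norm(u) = 4.94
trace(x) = 0.31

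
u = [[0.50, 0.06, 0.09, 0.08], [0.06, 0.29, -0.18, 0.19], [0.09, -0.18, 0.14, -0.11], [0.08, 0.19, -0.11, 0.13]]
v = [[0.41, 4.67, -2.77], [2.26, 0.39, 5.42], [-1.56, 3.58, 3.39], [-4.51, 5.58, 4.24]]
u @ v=[[-0.16,3.13,-0.42],[0.10,0.81,1.6],[-0.09,0.24,-1.22],[0.05,0.78,0.99]]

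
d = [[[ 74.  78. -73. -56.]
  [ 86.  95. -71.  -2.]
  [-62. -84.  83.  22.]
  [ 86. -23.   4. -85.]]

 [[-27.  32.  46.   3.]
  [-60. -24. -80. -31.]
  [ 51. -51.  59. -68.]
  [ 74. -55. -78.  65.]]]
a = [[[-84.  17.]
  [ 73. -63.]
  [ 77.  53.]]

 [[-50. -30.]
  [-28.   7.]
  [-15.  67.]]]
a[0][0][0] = -84.0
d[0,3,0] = 86.0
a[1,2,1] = 67.0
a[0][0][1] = 17.0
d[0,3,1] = -23.0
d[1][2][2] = 59.0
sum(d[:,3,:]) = -12.0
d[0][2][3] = 22.0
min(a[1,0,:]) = -50.0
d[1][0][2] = 46.0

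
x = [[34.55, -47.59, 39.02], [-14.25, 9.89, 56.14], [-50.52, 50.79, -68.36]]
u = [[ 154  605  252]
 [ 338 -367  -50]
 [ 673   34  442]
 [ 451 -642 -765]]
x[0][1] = -47.59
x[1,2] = 56.14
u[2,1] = 34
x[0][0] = 34.55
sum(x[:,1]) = 13.089999999999996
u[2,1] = 34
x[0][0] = 34.55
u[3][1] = -642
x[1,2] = 56.14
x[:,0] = [34.55, -14.25, -50.52]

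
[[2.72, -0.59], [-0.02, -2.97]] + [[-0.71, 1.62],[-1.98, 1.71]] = [[2.01,1.03], [-2.00,-1.26]]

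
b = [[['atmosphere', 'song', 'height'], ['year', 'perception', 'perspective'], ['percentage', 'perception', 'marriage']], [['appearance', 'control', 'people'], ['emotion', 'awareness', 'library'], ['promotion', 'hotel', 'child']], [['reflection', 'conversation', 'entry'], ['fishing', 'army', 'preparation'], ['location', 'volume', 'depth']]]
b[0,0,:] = ['atmosphere', 'song', 'height']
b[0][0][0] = 'atmosphere'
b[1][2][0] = 'promotion'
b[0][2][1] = 'perception'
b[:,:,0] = [['atmosphere', 'year', 'percentage'], ['appearance', 'emotion', 'promotion'], ['reflection', 'fishing', 'location']]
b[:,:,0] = [['atmosphere', 'year', 'percentage'], ['appearance', 'emotion', 'promotion'], ['reflection', 'fishing', 'location']]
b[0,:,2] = ['height', 'perspective', 'marriage']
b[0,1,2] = 'perspective'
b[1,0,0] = 'appearance'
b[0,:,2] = ['height', 'perspective', 'marriage']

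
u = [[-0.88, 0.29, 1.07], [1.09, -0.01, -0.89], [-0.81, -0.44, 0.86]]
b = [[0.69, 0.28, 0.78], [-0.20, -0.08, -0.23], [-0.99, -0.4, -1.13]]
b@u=[[-0.93, -0.15, 1.16], [0.28, 0.04, -0.34], [1.35, 0.21, -1.68]]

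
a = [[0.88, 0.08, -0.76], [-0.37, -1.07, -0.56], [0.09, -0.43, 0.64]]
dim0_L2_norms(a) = [0.96, 1.16, 1.14]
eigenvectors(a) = [[0.04+0.00j, (0.89+0j), 0.89-0.00j],[0.97+0.00j, -0.16+0.15j, -0.16-0.15j],[0.22+0.00j, (0.04-0.4j), (0.04+0.4j)]]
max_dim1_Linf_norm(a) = 1.07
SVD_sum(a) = [[0.17, 0.32, 0.05], [-0.55, -1.04, -0.18], [-0.11, -0.21, -0.04]] + [[0.52,-0.11,-0.94], [0.2,-0.04,-0.37], [-0.23,0.05,0.41]] + [[0.2, -0.12, 0.12], [-0.03, 0.02, -0.02], [0.43, -0.27, 0.27]]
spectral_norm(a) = 1.27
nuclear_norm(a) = 3.14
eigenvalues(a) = [(-1.22+0j), (0.83+0.35j), (0.83-0.35j)]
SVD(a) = [[0.29, -0.86, -0.42], [-0.94, -0.34, 0.06], [-0.19, 0.38, -0.91]] @ diag([1.266824051461486, 1.2474574897578827, 0.6288136718342482]) @ [[0.46, 0.88, 0.15], [-0.48, 0.10, 0.87], [-0.75, 0.47, -0.47]]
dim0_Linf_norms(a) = [0.88, 1.07, 0.76]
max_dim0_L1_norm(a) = 1.96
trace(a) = 0.45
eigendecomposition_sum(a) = [[-0.01+0.00j, -0.05+0.00j, -0.02+0.00j], [(-0.18+0j), (-1.11+0j), -0.41+0.00j], [(-0.04+0j), (-0.26+0j), -0.09+0.00j]] + [[(0.44+0.1j), (0.07-0.2j), (-0.37+0.86j)], [(-0.1+0.05j), 0.02+0.05j, -0.08-0.21j], [0.07-0.19j, (-0.09-0.04j), (0.37+0.2j)]] + [[0.44-0.10j, 0.07+0.20j, -0.37-0.86j],[-0.10-0.05j, (0.02-0.05j), -0.08+0.21j],[(0.07+0.19j), -0.09+0.04j, (0.37-0.2j)]]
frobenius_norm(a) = 1.89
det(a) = -0.99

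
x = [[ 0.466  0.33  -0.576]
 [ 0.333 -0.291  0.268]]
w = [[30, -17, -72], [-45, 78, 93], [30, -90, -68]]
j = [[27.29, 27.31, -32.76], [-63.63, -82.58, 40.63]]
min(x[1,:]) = -0.291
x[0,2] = -0.576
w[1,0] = -45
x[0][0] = 0.466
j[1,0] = -63.63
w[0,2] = -72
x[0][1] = 0.33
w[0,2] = -72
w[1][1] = 78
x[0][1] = 0.33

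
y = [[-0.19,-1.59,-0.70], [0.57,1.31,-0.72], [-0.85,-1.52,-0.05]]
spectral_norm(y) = 2.72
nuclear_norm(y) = 4.12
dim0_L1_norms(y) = [1.61, 4.42, 1.47]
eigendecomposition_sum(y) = [[-0.98, -1.07, 1.05],[1.31, 1.43, -1.40],[-0.83, -0.91, 0.89]] + [[1.06, 0.12, -1.06], [-0.72, -0.08, 0.72], [0.25, 0.03, -0.25]] + [[-0.27, -0.64, -0.68], [-0.02, -0.04, -0.05], [-0.27, -0.64, -0.69]]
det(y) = -0.97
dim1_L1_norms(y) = [2.48, 2.6, 2.42]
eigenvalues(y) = [1.34, 0.73, -1.0]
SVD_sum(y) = [[-0.54, -1.48, -0.04], [0.49, 1.32, 0.03], [-0.59, -1.61, -0.04]] + [[0.23, -0.07, -0.71], [0.23, -0.07, -0.70], [-0.02, 0.01, 0.07]] + [[0.12, -0.05, 0.04], [-0.15, 0.06, -0.05], [-0.23, 0.09, -0.08]]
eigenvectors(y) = [[-0.53, 0.81, 0.71], [0.71, -0.55, 0.05], [-0.45, 0.19, 0.71]]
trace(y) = 1.07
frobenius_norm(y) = 2.94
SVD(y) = [[-0.58, -0.71, -0.40], [0.52, -0.7, 0.49], [-0.63, 0.07, 0.77]] @ diag([2.7244972157803184, 1.054457956209605, 0.33798423009301093]) @ [[0.35, 0.94, 0.02], [-0.31, 0.09, 0.95], [-0.89, 0.33, -0.32]]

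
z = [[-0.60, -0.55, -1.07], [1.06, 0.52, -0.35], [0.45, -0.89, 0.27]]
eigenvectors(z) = [[(0.7+0j), 0.70-0.00j, (-0.18+0j)], [(-0.24-0.45j), (-0.24+0.45j), -0.72+0.00j], [0.03-0.50j, (0.03+0.5j), (0.67+0j)]]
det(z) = 1.61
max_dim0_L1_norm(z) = 2.11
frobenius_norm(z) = 2.10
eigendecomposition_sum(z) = [[-0.33+0.48j, -0.35-0.23j, (-0.47-0.12j)], [(0.42+0.05j), (-0.03+0.3j), (0.09+0.34j)], [0.33+0.25j, -0.18+0.24j, -0.10+0.33j]] + [[(-0.33-0.48j), (-0.35+0.23j), (-0.47+0.12j)], [(0.42-0.05j), (-0.03-0.3j), (0.09-0.34j)], [0.33-0.25j, -0.18-0.24j, (-0.1-0.33j)]] + [[(0.06+0j),(0.15-0j),-0.13+0.00j], [(0.22+0j),0.58-0.00j,-0.52+0.00j], [(-0.2-0j),-0.53+0.00j,(0.48-0j)]]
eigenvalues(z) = [(-0.46+1.11j), (-0.46-1.11j), (1.11+0j)]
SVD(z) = [[-0.79, -0.46, 0.40], [0.61, -0.6, 0.52], [0.01, 0.66, 0.75]] @ diag([1.492807032749816, 1.0901115676161484, 0.987210176771974]) @ [[0.75, 0.50, 0.43], [-0.06, -0.59, 0.80], [0.66, -0.63, -0.42]]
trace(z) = 0.19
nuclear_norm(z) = 3.57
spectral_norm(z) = 1.49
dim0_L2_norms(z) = [1.3, 1.17, 1.16]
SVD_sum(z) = [[-0.89, -0.59, -0.50], [0.68, 0.46, 0.39], [0.01, 0.00, 0.0]] + [[0.03, 0.29, -0.4], [0.04, 0.39, -0.52], [-0.04, -0.43, 0.58]] + [[0.26, -0.25, -0.17], [0.34, -0.32, -0.21], [0.49, -0.47, -0.31]]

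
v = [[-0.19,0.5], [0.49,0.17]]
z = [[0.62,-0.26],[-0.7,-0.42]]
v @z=[[-0.47, -0.16], [0.18, -0.20]]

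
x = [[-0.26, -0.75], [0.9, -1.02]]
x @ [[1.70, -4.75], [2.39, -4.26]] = [[-2.23, 4.43], [-0.91, 0.07]]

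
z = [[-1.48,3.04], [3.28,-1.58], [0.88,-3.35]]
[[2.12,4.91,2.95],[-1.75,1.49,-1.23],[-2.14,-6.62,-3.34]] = z @ [[-0.26, 1.61, 0.12], [0.57, 2.4, 1.03]]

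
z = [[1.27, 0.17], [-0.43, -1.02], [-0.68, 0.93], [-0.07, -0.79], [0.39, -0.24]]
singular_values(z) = [1.62, 1.55]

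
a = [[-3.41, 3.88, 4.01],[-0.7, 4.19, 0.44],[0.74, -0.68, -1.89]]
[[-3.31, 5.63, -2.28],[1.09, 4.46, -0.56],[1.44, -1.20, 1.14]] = a@[[0.73, -0.36, -0.21], [0.45, 0.99, -0.10], [-0.64, 0.14, -0.65]]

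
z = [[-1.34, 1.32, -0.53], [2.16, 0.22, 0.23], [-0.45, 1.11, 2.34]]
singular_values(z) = [2.77, 2.52, 1.22]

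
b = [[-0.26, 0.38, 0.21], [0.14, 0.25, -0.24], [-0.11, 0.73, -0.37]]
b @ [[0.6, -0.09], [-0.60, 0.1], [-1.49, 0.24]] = [[-0.70, 0.11],[0.29, -0.05],[0.05, -0.01]]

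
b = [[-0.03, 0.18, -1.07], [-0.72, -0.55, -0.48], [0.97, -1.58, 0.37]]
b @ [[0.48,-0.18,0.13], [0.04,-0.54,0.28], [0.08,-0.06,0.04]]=[[-0.09, -0.03, 0.00],[-0.41, 0.46, -0.27],[0.43, 0.66, -0.3]]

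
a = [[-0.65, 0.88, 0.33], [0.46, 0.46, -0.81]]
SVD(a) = [[-0.89, 0.46], [0.46, 0.89]] @ diag([1.178898059084221, 0.997646914638369]) @ [[0.67, -0.48, -0.57], [0.11, 0.82, -0.57]]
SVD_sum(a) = [[-0.70, 0.50, 0.59], [0.36, -0.26, -0.31]] + [[0.05,0.38,-0.26],[0.1,0.72,-0.5]]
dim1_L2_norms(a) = [1.14, 1.04]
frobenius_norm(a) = 1.54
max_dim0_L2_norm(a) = 0.99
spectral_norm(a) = 1.18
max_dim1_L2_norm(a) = 1.14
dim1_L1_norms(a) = [1.86, 1.73]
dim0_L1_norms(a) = [1.11, 1.34, 1.14]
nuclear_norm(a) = 2.18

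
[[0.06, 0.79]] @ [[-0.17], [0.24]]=[[0.18]]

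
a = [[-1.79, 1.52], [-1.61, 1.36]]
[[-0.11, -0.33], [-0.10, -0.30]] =a @ [[-0.05, 0.17], [-0.13, -0.02]]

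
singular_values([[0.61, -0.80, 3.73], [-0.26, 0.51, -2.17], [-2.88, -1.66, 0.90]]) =[4.62, 3.24, 0.0]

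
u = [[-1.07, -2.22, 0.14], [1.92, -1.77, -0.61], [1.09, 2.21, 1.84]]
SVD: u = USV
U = [[-0.55, 0.3, 0.78], [-0.39, -0.92, 0.07], [0.74, -0.27, 0.62]]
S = [3.91, 2.4, 1.3]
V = [[0.16, 0.91, 0.39], [-0.99, 0.16, 0.05], [-0.02, -0.39, 0.92]]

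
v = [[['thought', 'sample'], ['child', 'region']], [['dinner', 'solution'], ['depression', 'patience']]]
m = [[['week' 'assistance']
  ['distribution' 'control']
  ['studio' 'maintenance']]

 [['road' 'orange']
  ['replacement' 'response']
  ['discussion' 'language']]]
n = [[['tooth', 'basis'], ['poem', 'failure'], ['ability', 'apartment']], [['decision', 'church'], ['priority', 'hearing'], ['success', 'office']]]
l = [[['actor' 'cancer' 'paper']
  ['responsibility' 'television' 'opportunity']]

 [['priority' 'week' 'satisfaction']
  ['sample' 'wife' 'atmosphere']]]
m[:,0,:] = [['week', 'assistance'], ['road', 'orange']]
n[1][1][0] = 'priority'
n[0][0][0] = 'tooth'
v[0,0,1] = 'sample'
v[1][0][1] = 'solution'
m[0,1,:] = ['distribution', 'control']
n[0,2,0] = 'ability'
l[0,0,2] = 'paper'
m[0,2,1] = 'maintenance'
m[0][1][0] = 'distribution'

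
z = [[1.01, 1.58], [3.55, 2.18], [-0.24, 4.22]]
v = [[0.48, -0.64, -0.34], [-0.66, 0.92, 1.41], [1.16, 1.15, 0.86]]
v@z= [[-1.71, -2.07], [2.26, 6.91], [5.05, 7.97]]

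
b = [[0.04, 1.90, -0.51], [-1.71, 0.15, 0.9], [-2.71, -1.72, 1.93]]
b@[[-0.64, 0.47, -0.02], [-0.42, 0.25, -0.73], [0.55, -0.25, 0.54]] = [[-1.1, 0.62, -1.66], [1.53, -0.99, 0.41], [3.52, -2.19, 2.35]]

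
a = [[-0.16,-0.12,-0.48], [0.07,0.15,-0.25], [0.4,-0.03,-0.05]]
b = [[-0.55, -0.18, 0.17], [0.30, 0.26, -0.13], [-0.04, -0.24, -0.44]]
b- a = [[-0.39, -0.06, 0.65], [0.23, 0.11, 0.12], [-0.44, -0.21, -0.39]]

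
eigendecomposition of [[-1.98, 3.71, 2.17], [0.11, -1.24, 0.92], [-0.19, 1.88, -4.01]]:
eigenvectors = [[-0.42, -0.99, 0.95], [-0.24, 0.01, 0.30], [0.88, 0.11, 0.11]]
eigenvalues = [-4.43, -2.25, -0.55]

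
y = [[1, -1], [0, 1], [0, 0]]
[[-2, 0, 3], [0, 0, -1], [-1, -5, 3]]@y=[[-2, 2], [0, 0], [-1, -4]]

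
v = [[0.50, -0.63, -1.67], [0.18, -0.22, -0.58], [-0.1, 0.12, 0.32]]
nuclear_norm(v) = 2.00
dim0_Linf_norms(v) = [0.5, 0.63, 1.67]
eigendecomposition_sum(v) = [[0.50+0.00j, -0.62+0.00j, -1.65+0.00j], [(0.18+0j), -0.22+0.00j, (-0.59+0j)], [-0.10-0.00j, 0.12-0.00j, (0.33+0j)]] + [[0j,-0.00-0.00j,(-0.01+0j)], [0.00-0.00j,0.00+0.01j,0.01+0.01j], [(-0+0j),(-0-0j),(-0-0j)]] + [[-0j, (-0+0j), (-0.01-0j)], [0j, -0.01j, (0.01-0.01j)], [-0.00-0.00j, (-0+0j), -0.00+0.00j]]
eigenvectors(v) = [[(-0.93+0j), 0.21-0.56j, (0.21+0.56j)], [-0.33+0.00j, -0.71+0.00j, -0.71-0.00j], [0.18+0.00j, 0.33-0.17j, (0.33+0.17j)]]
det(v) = 0.00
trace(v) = 0.60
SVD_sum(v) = [[0.50, -0.63, -1.67], [0.18, -0.22, -0.58], [-0.10, 0.12, 0.32]] + [[-0.0, -0.0, -0.0], [0.00, 0.0, 0.0], [-0.0, -0.00, -0.0]] + [[0.0, 0.0, -0.0], [-0.00, -0.00, 0.00], [-0.0, -0.0, 0.00]]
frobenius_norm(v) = 1.99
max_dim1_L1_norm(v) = 2.8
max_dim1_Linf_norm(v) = 1.67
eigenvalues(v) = [(0.61+0j), (-0+0j), (-0-0j)]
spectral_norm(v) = 1.99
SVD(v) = [[-0.93, 0.37, -0.03], [-0.32, -0.77, 0.55], [0.18, 0.53, 0.83]] @ diag([1.994931748329447, 0.006776329907020735, 0.0011835794038366583]) @ [[-0.27,0.34,0.9], [-0.96,-0.03,-0.28], [-0.07,-0.94,0.33]]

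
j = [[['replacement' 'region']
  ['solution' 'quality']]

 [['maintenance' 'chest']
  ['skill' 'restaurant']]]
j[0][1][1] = 'quality'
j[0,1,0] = 'solution'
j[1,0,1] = 'chest'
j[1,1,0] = 'skill'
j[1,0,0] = 'maintenance'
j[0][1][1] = 'quality'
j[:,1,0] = ['solution', 'skill']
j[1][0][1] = 'chest'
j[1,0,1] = 'chest'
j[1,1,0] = 'skill'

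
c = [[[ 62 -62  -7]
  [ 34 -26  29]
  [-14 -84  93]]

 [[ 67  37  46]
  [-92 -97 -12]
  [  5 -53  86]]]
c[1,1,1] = -97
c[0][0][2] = -7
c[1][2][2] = 86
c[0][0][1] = -62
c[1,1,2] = -12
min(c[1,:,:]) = -97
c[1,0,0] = 67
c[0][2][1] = -84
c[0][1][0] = 34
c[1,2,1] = -53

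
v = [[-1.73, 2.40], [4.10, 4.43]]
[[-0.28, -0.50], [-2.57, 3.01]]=v@[[-0.28,0.54], [-0.32,0.18]]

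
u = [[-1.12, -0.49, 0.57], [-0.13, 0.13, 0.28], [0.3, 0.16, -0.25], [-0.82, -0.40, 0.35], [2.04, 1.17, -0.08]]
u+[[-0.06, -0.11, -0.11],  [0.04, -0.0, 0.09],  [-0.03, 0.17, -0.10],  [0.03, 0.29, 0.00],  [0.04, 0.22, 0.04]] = [[-1.18, -0.6, 0.46], [-0.09, 0.13, 0.37], [0.27, 0.33, -0.35], [-0.79, -0.11, 0.35], [2.08, 1.39, -0.04]]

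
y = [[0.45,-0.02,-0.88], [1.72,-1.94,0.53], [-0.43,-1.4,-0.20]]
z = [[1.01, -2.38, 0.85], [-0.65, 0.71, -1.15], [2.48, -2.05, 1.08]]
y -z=[[-0.56, 2.36, -1.73], [2.37, -2.65, 1.68], [-2.91, 0.65, -1.28]]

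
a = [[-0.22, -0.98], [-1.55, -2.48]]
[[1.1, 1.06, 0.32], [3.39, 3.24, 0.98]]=a @[[-0.60, -0.57, -0.17], [-0.99, -0.95, -0.29]]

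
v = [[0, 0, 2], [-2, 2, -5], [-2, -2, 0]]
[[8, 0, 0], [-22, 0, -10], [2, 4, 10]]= v@ [[0, -1, 0], [-1, -1, -5], [4, 0, 0]]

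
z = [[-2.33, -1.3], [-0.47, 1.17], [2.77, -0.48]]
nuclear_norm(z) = 5.45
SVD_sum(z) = [[-2.45, -0.28], [-0.33, -0.04], [2.68, 0.3]] + [[0.12, -1.02], [-0.14, 1.21], [0.09, -0.78]]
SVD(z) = [[-0.67, 0.58], [-0.09, -0.68], [0.74, 0.44]] @ diag([3.6677936850968984, 1.7774390238664484]) @ [[0.99, 0.11], [0.11, -0.99]]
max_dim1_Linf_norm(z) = 2.77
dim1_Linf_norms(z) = [2.33, 1.17, 2.77]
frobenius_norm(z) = 4.08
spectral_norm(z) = 3.67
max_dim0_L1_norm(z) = 5.57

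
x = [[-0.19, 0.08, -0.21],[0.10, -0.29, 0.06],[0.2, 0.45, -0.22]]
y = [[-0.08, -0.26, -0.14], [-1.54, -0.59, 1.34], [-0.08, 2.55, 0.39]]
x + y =[[-0.27, -0.18, -0.35], [-1.44, -0.88, 1.40], [0.12, 3.00, 0.17]]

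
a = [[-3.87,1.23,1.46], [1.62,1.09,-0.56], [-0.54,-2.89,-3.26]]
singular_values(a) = [5.05, 3.93, 1.05]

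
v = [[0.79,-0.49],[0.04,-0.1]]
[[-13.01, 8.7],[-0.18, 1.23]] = v @ [[-20.43, 4.53], [-6.39, -10.45]]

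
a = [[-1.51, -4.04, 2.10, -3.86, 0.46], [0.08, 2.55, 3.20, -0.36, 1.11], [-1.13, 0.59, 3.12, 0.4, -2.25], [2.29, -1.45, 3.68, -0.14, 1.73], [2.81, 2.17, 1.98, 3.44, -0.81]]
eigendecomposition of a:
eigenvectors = [[-0.38+0.00j, (-0.27+0.45j), -0.27-0.45j, 0.49+0.00j, -0.66+0.00j], [(0.82+0j), 0.14-0.15j, 0.14+0.15j, (0.29+0j), (-0.18+0j)], [(0.35+0j), -0.03+0.22j, (-0.03-0.22j), (-0.12+0j), 0.14+0.00j], [-0.09+0.00j, (0.51+0.19j), (0.51-0.19j), -0.69+0.00j, (-0.11+0j)], [(0.22+0j), 0.58+0.00j, (0.58-0j), -0.43+0.00j, 0.70+0.00j]]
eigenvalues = [(4.2+0j), (1.31+3.51j), (1.31-3.51j), (0.57+0j), (-4.18+0j)]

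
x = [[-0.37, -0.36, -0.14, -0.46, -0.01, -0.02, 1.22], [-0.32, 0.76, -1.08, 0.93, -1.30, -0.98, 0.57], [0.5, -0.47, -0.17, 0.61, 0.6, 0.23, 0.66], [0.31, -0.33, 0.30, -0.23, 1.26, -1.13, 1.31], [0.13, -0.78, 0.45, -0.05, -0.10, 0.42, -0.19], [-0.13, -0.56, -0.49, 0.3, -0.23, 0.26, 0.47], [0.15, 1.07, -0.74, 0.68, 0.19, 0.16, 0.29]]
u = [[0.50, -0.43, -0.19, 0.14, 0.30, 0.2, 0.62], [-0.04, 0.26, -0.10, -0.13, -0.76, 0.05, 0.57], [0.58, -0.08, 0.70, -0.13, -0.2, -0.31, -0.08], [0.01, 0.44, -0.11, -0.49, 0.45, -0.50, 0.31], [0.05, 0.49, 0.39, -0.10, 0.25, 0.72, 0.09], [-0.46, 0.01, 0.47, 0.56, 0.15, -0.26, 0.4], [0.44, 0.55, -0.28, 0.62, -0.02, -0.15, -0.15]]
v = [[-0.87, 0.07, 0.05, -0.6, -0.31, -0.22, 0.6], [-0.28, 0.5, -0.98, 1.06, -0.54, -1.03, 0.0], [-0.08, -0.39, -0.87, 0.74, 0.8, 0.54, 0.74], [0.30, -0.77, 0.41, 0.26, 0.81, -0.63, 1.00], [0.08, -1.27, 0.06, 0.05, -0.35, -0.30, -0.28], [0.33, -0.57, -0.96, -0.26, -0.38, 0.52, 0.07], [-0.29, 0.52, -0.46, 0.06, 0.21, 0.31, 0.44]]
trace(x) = 0.44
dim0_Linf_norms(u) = [0.58, 0.55, 0.7, 0.62, 0.76, 0.72, 0.62]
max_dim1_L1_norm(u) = 2.38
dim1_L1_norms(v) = [2.72, 4.39, 4.16, 4.18, 2.39, 3.09, 2.29]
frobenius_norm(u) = 2.64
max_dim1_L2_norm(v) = 1.94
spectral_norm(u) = 1.01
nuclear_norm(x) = 9.31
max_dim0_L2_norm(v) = 1.79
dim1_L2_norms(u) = [1.0, 1.0, 1.0, 1.0, 1.0, 1.0, 1.0]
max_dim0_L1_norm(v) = 4.09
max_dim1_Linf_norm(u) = 0.76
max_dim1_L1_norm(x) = 5.94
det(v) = -0.00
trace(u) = 0.81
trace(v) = -0.37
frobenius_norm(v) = 4.00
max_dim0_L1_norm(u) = 2.26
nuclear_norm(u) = 6.99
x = v + u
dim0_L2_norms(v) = [1.06, 1.79, 1.74, 1.47, 1.41, 1.5, 1.48]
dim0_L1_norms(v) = [2.23, 4.09, 3.79, 3.03, 3.4, 3.55, 3.13]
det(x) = -0.10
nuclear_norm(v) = 9.28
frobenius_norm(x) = 4.32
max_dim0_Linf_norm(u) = 0.76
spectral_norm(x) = 2.73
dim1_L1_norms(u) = [2.38, 1.91, 2.08, 2.31, 2.09, 2.31, 2.21]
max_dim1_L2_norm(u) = 1.0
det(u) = -0.99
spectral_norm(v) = 2.09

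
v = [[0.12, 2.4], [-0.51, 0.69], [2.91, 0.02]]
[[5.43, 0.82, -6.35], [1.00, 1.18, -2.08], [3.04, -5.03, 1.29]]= v @ [[1.03, -1.73, 0.46],[2.21, 0.43, -2.67]]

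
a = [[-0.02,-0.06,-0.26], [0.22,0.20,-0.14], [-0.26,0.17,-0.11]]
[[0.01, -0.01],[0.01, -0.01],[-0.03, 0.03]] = a @ [[0.09, -0.09], [-0.05, 0.05], [-0.02, 0.02]]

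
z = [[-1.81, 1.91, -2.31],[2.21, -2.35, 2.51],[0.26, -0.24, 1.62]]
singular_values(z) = [5.54, 1.01, 0.0]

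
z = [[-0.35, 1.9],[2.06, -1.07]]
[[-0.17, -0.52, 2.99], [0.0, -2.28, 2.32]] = z @ [[-0.05, -1.38, 2.15], [-0.10, -0.53, 1.97]]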